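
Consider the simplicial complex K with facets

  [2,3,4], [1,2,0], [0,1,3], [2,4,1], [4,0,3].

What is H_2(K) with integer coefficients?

K has 5 vertices, 10 edges, 5 triangles.
rank ∂_2 = 5, rank ∂_3 = 0 ⇒ b_2 = 5 − 5 − 0 = 0. So H_2 ≅ 0.

H_2 ≅ 0.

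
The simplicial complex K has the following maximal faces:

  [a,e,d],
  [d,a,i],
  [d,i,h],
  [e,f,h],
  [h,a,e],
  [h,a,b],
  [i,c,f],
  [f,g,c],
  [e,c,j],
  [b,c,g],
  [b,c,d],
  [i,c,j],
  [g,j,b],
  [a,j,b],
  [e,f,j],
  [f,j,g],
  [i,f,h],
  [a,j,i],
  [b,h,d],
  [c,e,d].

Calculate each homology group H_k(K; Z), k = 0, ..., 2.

Take the total order a < b < c < d < e < f < g < h < i < j on the vertex set. Then K (dimension 2) consists of the simplices:

  0-simplices (10): a, b, c, d, e, f, g, h, i, j
  1-simplices (30): ab, ad, ae, ah, ai, aj, bc, bd, bg, bh, bj, cd, ce, cf, cg, ci, cj, de, dh, di, ef, eh, ej, fg, fh, fi, fj, gj, hi, ij
  2-simplices (20): abh, abj, ade, adi, aeh, aij, bcd, bcg, bdh, bgj, cde, cej, cfg, cfi, cij, dhi, efh, efj, fgj, fhi

giving chain groups C_0 ≅ Z^10, C_1 ≅ Z^30, C_2 ≅ Z^20.

∂_1: C_1 → C_0 sends each edge [p,q] (with p < q) to q − p.
As a 10×30 matrix over Z this has rank 9, with invariant factors (1,1,1,1,1,1,1,1,1).

The boundary map ∂_2: C_2 → C_1 maps a triangle to the signed sum of its edges. For instance
  ∂aij = ij − aj + ai,
  ∂dhi = hi − di + dh.
As a 30×20 matrix over Z this has rank 20, with invariant factors (1,1,1,1,1,1,1,1,1,1,1,1,1,1,1,1,1,1,1,2).

Computing H_k = (kernel of ∂_k) / (image of ∂_{k+1}):

  H_0: rank C_0 − rank ∂_1 = 10 − 9 = 1, and the invariant factors of ∂_1 are all 1, so H_0 ≅ Z.
  H_1: rank ker ∂_1 − rank ∂_2 = (30 − 9) − 20 = 1, and ∂_2 has invariant factor 2 > 1, so H_1 ≅ Z ⊕ Z/2.
  H_2: rank ker ∂_2 − rank ∂_3 = (20 − 20) − 0 = 0, and there is no ∂_3, so H_2 ≅ 0.

As a check, the Euler characteristic is 10 − 30 + 20 = 0, which agrees with 1 − 1 + 0 = 0.
(K is a triangulation of the Klein bottle.)

H_0 ≅ Z,  H_1 ≅ Z ⊕ Z/2,  H_2 = 0.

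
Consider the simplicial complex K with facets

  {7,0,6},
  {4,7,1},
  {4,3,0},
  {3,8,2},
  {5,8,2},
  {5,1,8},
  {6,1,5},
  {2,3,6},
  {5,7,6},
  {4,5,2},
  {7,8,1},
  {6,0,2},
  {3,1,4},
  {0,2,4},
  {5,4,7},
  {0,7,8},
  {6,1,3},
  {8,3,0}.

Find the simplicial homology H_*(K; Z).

Fix the vertex order 0 < 1 < 2 < 3 < 4 < 5 < 6 < 7 < 8 and write every simplex with vertices in increasing order. Then dim K = 2 and the simplices of K are:

  0-simplices (9): [0], [1], [2], [3], [4], [5], [6], [7], [8]
  1-simplices (27): (27 of them)
  2-simplices (18): [0,2,4], [0,2,6], [0,3,4], [0,3,8], [0,6,7], [0,7,8], [1,3,4], [1,3,6], [1,4,7], [1,5,6], [1,5,8], [1,7,8], [2,3,6], [2,3,8], [2,4,5], [2,5,8], [4,5,7], [5,6,7]

Hence C_0 ≅ Z^9, C_1 ≅ Z^27, C_2 ≅ Z^18.

The boundary map ∂_1: C_1 → C_0 maps an edge to its endpoints' difference, ∂[p,q] = q − p.
The resulting 9×27 matrix has rank 8, and its Smith normal form has invariant factors (1,1,1,1,1,1,1,1).

Boundary ∂_2: C_2 → C_1 acts by ∂[p,q,r] = [q,r] − [p,r] + [p,q]. For instance
  ∂[0,2,4] = [2,4] − [0,4] + [0,2],
  ∂[2,4,5] = [4,5] − [2,5] + [2,4].
As a 27×18 matrix over Z this has rank 18, with invariant factors (1,1,1,1,1,1,1,1,1,1,1,1,1,1,1,1,1,2).

Reading off H_k = ker ∂_k / im ∂_{k+1}:

  H_0: rank C_0 − rank ∂_1 = 9 − 8 = 1, and the invariant factors of ∂_1 are all 1, so H_0 = Z.
  H_1: rank ker ∂_1 − rank ∂_2 = (27 − 8) − 18 = 1, and ∂_2 has invariant factor 2 > 1, so H_1 = Z ⊕ Z/2.
  H_2: rank ker ∂_2 − rank ∂_3 = (18 − 18) − 0 = 0, and there is no ∂_3, so H_2 = 0.

As a check, the Euler characteristic is 9 − 27 + 18 = 0, which agrees with 1 − 1 + 0 = 0.
(K is a triangulation of the Klein bottle.)

H_0 ≅ Z,  H_1 ≅ Z ⊕ Z/2,  H_2 = 0.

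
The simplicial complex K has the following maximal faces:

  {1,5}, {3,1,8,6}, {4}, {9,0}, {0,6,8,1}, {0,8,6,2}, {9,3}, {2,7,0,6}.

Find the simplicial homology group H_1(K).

Fix the vertex order 0 < 1 < 2 < 3 < 4 < 5 < 6 < 7 < 8 < 9 and write every simplex with vertices in increasing order. Then dim K = 3 and the simplices of K are:

  0-simplices (10): [0], [1], [2], [3], [4], [5], [6], [7], [8], [9]
  1-simplices (18): [0,1], [0,2], [0,6], [0,7], [0,8], [0,9], [1,3], [1,5], [1,6], [1,8], [2,6], [2,7], [2,8], [3,6], [3,8], [3,9], [6,7], [6,8]
  2-simplices (13): [0,1,6], [0,1,8], [0,2,6], [0,2,7], [0,2,8], [0,6,7], [0,6,8], [1,3,6], [1,3,8], [1,6,8], [2,6,7], [2,6,8], [3,6,8]
  3-simplices (4): [0,1,6,8], [0,2,6,7], [0,2,6,8], [1,3,6,8]

Hence C_0 ≅ Z^10, C_1 ≅ Z^18, C_2 ≅ Z^13, C_3 ≅ Z^4.

Boundary ∂_1: C_1 → C_0 maps an edge to its endpoints' difference, ∂[p,q] = q − p.
The resulting 10×18 matrix has rank 8, and its Smith normal form has invariant factors (1,1,1,1,1,1,1,1).

∂_2: C_2 → C_1 acts by ∂[p,q,r] = [q,r] − [p,r] + [p,q]. For instance
  ∂[2,6,7] = [6,7] − [2,7] + [2,6],
  ∂[0,1,6] = [1,6] − [0,6] + [0,1].
This gives a 18×13 integer matrix of rank 9; reducing to Smith normal form yields diagonal entries (1,1,1,1,1,1,1,1,1).

∂_3: C_3 → C_2 sends each 3-simplex σ to the alternating sum Σ_i (−1)^i (σ with its i-th vertex removed). For instance
  ∂[0,1,6,8] = [1,6,8] − [0,6,8] + [0,1,8] − [0,1,6],
  ∂[0,2,6,8] = [2,6,8] − [0,6,8] + [0,2,8] − [0,2,6].
This gives a 13×4 integer matrix of rank 4; reducing to Smith normal form yields diagonal entries (1,1,1,1).

Reading off H_k = ker ∂_k / im ∂_{k+1}:

  H_1: rank ker ∂_1 − rank ∂_2 = (18 − 8) − 9 = 1, and the invariant factors of ∂_2 are all 1, so H_1 = Z.

H_1 ≅ Z.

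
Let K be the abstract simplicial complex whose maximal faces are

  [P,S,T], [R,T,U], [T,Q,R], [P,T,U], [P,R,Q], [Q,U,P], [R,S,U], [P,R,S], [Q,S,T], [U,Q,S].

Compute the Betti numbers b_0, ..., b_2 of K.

b_0 = 1, b_1 = 0, b_2 = 0.

Fix the vertex order P < Q < R < S < T < U and write every simplex with vertices in increasing order. Then dim K = 2 and the simplices of K are:

  0-simplices (6): P, Q, R, S, T, U
  1-simplices (15): PQ, PR, PS, PT, PU, QR, QS, QT, QU, RS, RT, RU, ST, SU, TU
  2-simplices (10): PQR, PQU, PRS, PST, PTU, QRT, QST, QSU, RSU, RTU

giving chain groups C_0 ≅ Z^6, C_1 ≅ Z^15, C_2 ≅ Z^10.

∂_1: C_1 → C_0 sends each edge [p,q] (with p < q) to q − p. For instance
  ∂PT = T − P.
The 6×15 boundary matrix has rank 5 and Smith normal form diag(1,1,1,1,1).

Boundary ∂_2: C_2 → C_1 acts by ∂[p,q,r] = [q,r] − [p,r] + [p,q]. For instance
  ∂RSU = SU − RU + RS,
  ∂QSU = SU − QU + QS.
As a 15×10 matrix over Z this has rank 10, with invariant factors (1,1,1,1,1,1,1,1,1,2).

Reading off H_k = ker ∂_k / im ∂_{k+1}:

  H_0: rank C_0 − rank ∂_1 = 6 − 5 = 1, and the invariant factors of ∂_1 are all 1, so H_0 ≅ Z.
  H_1: rank ker ∂_1 − rank ∂_2 = (15 − 5) − 10 = 0, and ∂_2 has invariant factor 2 > 1, so H_1 ≅ Z_2.
  H_2: rank ker ∂_2 − rank ∂_3 = (10 − 10) − 0 = 0, and there is no ∂_3, so H_2 ≅ 0.

As a check, the Euler characteristic is 6 − 15 + 10 = 1, which agrees with 1 − 0 + 0 = 1.

Hence the Betti numbers are b_0 = 1, b_1 = 0, b_2 = 0.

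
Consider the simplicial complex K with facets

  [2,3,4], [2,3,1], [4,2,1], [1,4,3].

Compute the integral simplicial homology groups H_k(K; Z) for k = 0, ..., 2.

We work with the vertex ordering 1 < 2 < 3 < 4. The simplices of K, each written with vertices in increasing order, are:

  0-simplices (4): [1], [2], [3], [4]
  1-simplices (6): [1,2], [1,3], [1,4], [2,3], [2,4], [3,4]
  2-simplices (4): [1,2,3], [1,2,4], [1,3,4], [2,3,4]

giving chain groups C_0 ≅ Z^4, C_1 ≅ Z^6, C_2 ≅ Z^4.

∂_1: C_1 → C_0 sends each edge [p,q] (with p < q) to q − p. For instance
  ∂[3,4] = [4] − [3].
The resulting 4×6 matrix has rank 3, and its Smith normal form has invariant factors (1,1,1).

Boundary ∂_2: C_2 → C_1 maps a triangle to the signed sum of its edges. For instance
  ∂[2,3,4] = [3,4] − [2,4] + [2,3],
  ∂[1,2,3] = [2,3] − [1,3] + [1,2].
The 6×4 boundary matrix has rank 3 and Smith normal form diag(1,1,1).

Now H_k = ker ∂_k / im ∂_{k+1}, so:

  H_0: rank C_0 − rank ∂_1 = 4 − 3 = 1, and the invariant factors of ∂_1 are all 1, so H_0 = Z.
  H_1: rank ker ∂_1 − rank ∂_2 = (6 − 3) − 3 = 0, and the invariant factors of ∂_2 are all 1, so H_1 = 0.
  H_2: rank ker ∂_2 − rank ∂_3 = (4 − 3) − 0 = 1, and there is no ∂_3, so H_2 = Z.

H_0 = Z,  H_1 = 0,  H_2 = Z.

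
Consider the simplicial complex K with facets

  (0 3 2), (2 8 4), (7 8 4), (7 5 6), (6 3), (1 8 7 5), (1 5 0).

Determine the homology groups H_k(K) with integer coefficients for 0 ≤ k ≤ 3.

H_0 ≅ Z,  H_1 ≅ Z^2,  H_2 = 0,  H_3 = 0.

Take the total order 0 < 1 < 2 < 3 < 4 < 5 < 6 < 7 < 8 on the vertex set. Then K (dimension 3) consists of the simplices:

  0-simplices (9): [0], [1], [2], [3], [4], [5], [6], [7], [8]
  1-simplices (18): [0,1], [0,2], [0,3], [0,5], [1,5], [1,7], [1,8], [2,3], [2,4], [2,8], [3,6], [4,7], [4,8], [5,6], [5,7], [5,8], [6,7], [7,8]
  2-simplices (9): [0,1,5], [0,2,3], [1,5,7], [1,5,8], [1,7,8], [2,4,8], [4,7,8], [5,6,7], [5,7,8]
  3-simplices (1): [1,5,7,8]

giving chain groups C_0 ≅ Z^9, C_1 ≅ Z^18, C_2 ≅ Z^9, C_3 ≅ Z^1.

∂_1: C_1 → C_0 sends each edge [p,q] (with p < q) to q − p. For instance
  ∂[2,4] = [4] − [2].
As a 9×18 matrix over Z this has rank 8, with invariant factors (1,1,1,1,1,1,1,1).

∂_2: C_2 → C_1 maps a triangle to the signed sum of its edges. For instance
  ∂[1,7,8] = [7,8] − [1,8] + [1,7],
  ∂[4,7,8] = [7,8] − [4,8] + [4,7].
The 18×9 boundary matrix has rank 8 and Smith normal form diag(1,1,1,1,1,1,1,1).

The boundary map ∂_3: C_3 → C_2 sends each 3-simplex σ to the alternating sum Σ_i (−1)^i (σ with its i-th vertex removed). For instance
  ∂[1,5,7,8] = [5,7,8] − [1,7,8] + [1,5,8] − [1,5,7].
This gives a 9×1 integer matrix of rank 1; reducing to Smith normal form yields diagonal entries (1).

Reading off H_k = ker ∂_k / im ∂_{k+1}:

  H_0: rank C_0 − rank ∂_1 = 9 − 8 = 1, and the invariant factors of ∂_1 are all 1, so H_0 = Z.
  H_1: rank ker ∂_1 − rank ∂_2 = (18 − 8) − 8 = 2, and the invariant factors of ∂_2 are all 1, so H_1 = Z^2.
  H_2: rank ker ∂_2 − rank ∂_3 = (9 − 8) − 1 = 0, and the invariant factors of ∂_3 are all 1, so H_2 = 0.
  H_3: rank ker ∂_3 − rank ∂_4 = (1 − 1) − 0 = 0, and there is no ∂_4, so H_3 = 0.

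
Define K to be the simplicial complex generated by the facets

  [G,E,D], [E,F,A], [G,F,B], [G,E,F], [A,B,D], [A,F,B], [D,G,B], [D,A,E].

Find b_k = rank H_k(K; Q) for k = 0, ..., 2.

b_0 = 1, b_1 = 0, b_2 = 1.

Take the total order A < B < D < E < F < G on the vertex set. Then K (dimension 2) consists of the simplices:

  0-simplices (6): A, B, D, E, F, G
  1-simplices (12): AB, AD, AE, AF, BD, BF, BG, DE, DG, EF, EG, FG
  2-simplices (8): ABD, ABF, ADE, AEF, BDG, BFG, DEG, EFG

giving chain groups C_0 ≅ Z^6, C_1 ≅ Z^12, C_2 ≅ Z^8.

Boundary ∂_1: C_1 → C_0 is given by ∂[p,q] = [q] − [p]. For instance
  ∂AF = F − A.
The resulting 6×12 matrix has rank 5, and its Smith normal form has invariant factors (1,1,1,1,1).

The boundary map ∂_2: C_2 → C_1 maps a triangle to the signed sum of its edges. For instance
  ∂ADE = DE − AE + AD,
  ∂ABD = BD − AD + AB.
The 12×8 boundary matrix has rank 7 and Smith normal form diag(1,1,1,1,1,1,1).

Computing H_k = (kernel of ∂_k) / (image of ∂_{k+1}):

  H_0: rank C_0 − rank ∂_1 = 6 − 5 = 1, and the invariant factors of ∂_1 are all 1, so H_0 ≅ Z.
  H_1: rank ker ∂_1 − rank ∂_2 = (12 − 5) − 7 = 0, and the invariant factors of ∂_2 are all 1, so H_1 ≅ 0.
  H_2: rank ker ∂_2 − rank ∂_3 = (8 − 7) − 0 = 1, and there is no ∂_3, so H_2 ≅ Z.

As a check, the Euler characteristic is 6 − 12 + 8 = 2, which agrees with 1 − 0 + 1 = 2.
(K is a triangulation of the 2-sphere S^2.)

Hence the Betti numbers are b_0 = 1, b_1 = 0, b_2 = 1.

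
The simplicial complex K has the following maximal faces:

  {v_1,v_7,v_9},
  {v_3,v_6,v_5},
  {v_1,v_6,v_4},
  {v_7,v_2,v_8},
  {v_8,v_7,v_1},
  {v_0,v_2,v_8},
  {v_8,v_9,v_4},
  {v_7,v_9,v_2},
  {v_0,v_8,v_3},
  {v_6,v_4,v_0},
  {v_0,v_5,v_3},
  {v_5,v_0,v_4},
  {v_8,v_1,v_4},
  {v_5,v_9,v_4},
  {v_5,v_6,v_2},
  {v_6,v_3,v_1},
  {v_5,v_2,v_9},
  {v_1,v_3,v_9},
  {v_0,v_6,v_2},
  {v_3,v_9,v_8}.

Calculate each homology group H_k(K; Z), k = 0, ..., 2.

H_0 = Z,  H_1 = Z ⊕ Z_2,  H_2 = 0.

Order the vertices as v_0 < v_1 < v_2 < v_3 < v_4 < v_5 < v_6 < v_7 < v_8 < v_9. Listing each simplex with vertices in this order, K has dimension 2 with simplices:

  0-simplices (10): [v_0], [v_1], [v_2], [v_3], [v_4], [v_5], [v_6], [v_7], [v_8], [v_9]
  1-simplices (30): (30 of them)
  2-simplices (20): (20 of them)

giving chain groups C_0 ≅ Z^10, C_1 ≅ Z^30, C_2 ≅ Z^20.

The boundary map ∂_1: C_1 → C_0 sends each edge [p,q] (with p < q) to q − p. For instance
  ∂[v_5,v_9] = [v_9] − [v_5].
The resulting 10×30 matrix has rank 9, and its Smith normal form has invariant factors (1,1,1,1,1,1,1,1,1).

∂_2: C_2 → C_1 maps a triangle to the signed sum of its edges. For instance
  ∂[v_4,v_5,v_9] = [v_5,v_9] − [v_4,v_9] + [v_4,v_5],
  ∂[v_1,v_4,v_8] = [v_4,v_8] − [v_1,v_8] + [v_1,v_4].
As a 30×20 matrix over Z this has rank 20, with invariant factors (1,1,1,1,1,1,1,1,1,1,1,1,1,1,1,1,1,1,1,2).

Now H_k = ker ∂_k / im ∂_{k+1}, so:

  H_0: rank C_0 − rank ∂_1 = 10 − 9 = 1, and the invariant factors of ∂_1 are all 1, so H_0 ≅ Z.
  H_1: rank ker ∂_1 − rank ∂_2 = (30 − 9) − 20 = 1, and ∂_2 has invariant factor 2 > 1, so H_1 ≅ Z ⊕ Z_2.
  H_2: rank ker ∂_2 − rank ∂_3 = (20 − 20) − 0 = 0, and there is no ∂_3, so H_2 ≅ 0.

As a check, the Euler characteristic is 10 − 30 + 20 = 0, which agrees with 1 − 1 + 0 = 0.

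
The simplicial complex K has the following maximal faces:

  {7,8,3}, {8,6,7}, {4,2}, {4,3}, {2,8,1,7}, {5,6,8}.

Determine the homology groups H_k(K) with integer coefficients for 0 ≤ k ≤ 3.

H_0 = Z,  H_1 = Z,  H_2 = 0,  H_3 = 0.

We work with the vertex ordering 1 < 2 < 3 < 4 < 5 < 6 < 7 < 8. The simplices of K, each written with vertices in increasing order, are:

  0-simplices (8): [1], [2], [3], [4], [5], [6], [7], [8]
  1-simplices (14): [1,2], [1,7], [1,8], [2,4], [2,7], [2,8], [3,4], [3,7], [3,8], [5,6], [5,8], [6,7], [6,8], [7,8]
  2-simplices (7): [1,2,7], [1,2,8], [1,7,8], [2,7,8], [3,7,8], [5,6,8], [6,7,8]
  3-simplices (1): [1,2,7,8]

so the chain groups are C_0 ≅ Z^8, C_1 ≅ Z^14, C_2 ≅ Z^7, C_3 ≅ Z^1.

The boundary map ∂_1: C_1 → C_0 sends each edge [p,q] (with p < q) to q − p. For instance
  ∂[7,8] = [8] − [7].
This gives a 8×14 integer matrix of rank 7; reducing to Smith normal form yields diagonal entries (1,1,1,1,1,1,1).

The boundary map ∂_2: C_2 → C_1 acts by ∂[p,q,r] = [q,r] − [p,r] + [p,q]. For instance
  ∂[5,6,8] = [6,8] − [5,8] + [5,6],
  ∂[2,7,8] = [7,8] − [2,8] + [2,7].
The resulting 14×7 matrix has rank 6, and its Smith normal form has invariant factors (1,1,1,1,1,1).

Boundary ∂_3: C_3 → C_2 sends each 3-simplex σ to the alternating sum Σ_i (−1)^i (σ with its i-th vertex removed). For instance
  ∂[1,2,7,8] = [2,7,8] − [1,7,8] + [1,2,8] − [1,2,7].
The resulting 7×1 matrix has rank 1, and its Smith normal form has invariant factors (1).

Computing H_k = (kernel of ∂_k) / (image of ∂_{k+1}):

  H_0: rank C_0 − rank ∂_1 = 8 − 7 = 1, and the invariant factors of ∂_1 are all 1, so H_0 ≅ Z.
  H_1: rank ker ∂_1 − rank ∂_2 = (14 − 7) − 6 = 1, and the invariant factors of ∂_2 are all 1, so H_1 ≅ Z.
  H_2: rank ker ∂_2 − rank ∂_3 = (7 − 6) − 1 = 0, and the invariant factors of ∂_3 are all 1, so H_2 ≅ 0.
  H_3: rank ker ∂_3 − rank ∂_4 = (1 − 1) − 0 = 0, and there is no ∂_4, so H_3 ≅ 0.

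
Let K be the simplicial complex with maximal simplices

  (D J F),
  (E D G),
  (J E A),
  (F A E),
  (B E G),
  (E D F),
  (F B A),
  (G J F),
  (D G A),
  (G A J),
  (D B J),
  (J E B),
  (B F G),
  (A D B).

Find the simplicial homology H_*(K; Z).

H_0 = Z,  H_1 = Z^2,  H_2 = Z.

Order the vertices as A < B < D < E < F < G < J. Listing each simplex with vertices in this order, K has dimension 2 with simplices:

  0-simplices (7): A, B, D, E, F, G, J
  1-simplices (21): AB, AD, AE, AF, AG, AJ, BD, BE, BF, BG, BJ, DE, DF, DG, DJ, EF, EG, EJ, FG, FJ, GJ
  2-simplices (14): ABD, ABF, ADG, AEF, AEJ, AGJ, BDJ, BEG, BEJ, BFG, DEF, DEG, DFJ, FGJ

so the chain groups are C_0 ≅ Z^7, C_1 ≅ Z^21, C_2 ≅ Z^14.

The boundary map ∂_1: C_1 → C_0 sends each edge [p,q] (with p < q) to q − p. For instance
  ∂AG = G − A.
As a 7×21 matrix over Z this has rank 6, with invariant factors (1,1,1,1,1,1).

∂_2: C_2 → C_1 maps a triangle to the signed sum of its edges. For instance
  ∂BEG = EG − BG + BE,
  ∂FGJ = GJ − FJ + FG.
The resulting 21×14 matrix has rank 13, and its Smith normal form has invariant factors (1,1,1,1,1,1,1,1,1,1,1,1,1).

Computing H_k = (kernel of ∂_k) / (image of ∂_{k+1}):

  H_0: rank C_0 − rank ∂_1 = 7 − 6 = 1, and the invariant factors of ∂_1 are all 1, so H_0 ≅ Z.
  H_1: rank ker ∂_1 − rank ∂_2 = (21 − 6) − 13 = 2, and the invariant factors of ∂_2 are all 1, so H_1 ≅ Z^2.
  H_2: rank ker ∂_2 − rank ∂_3 = (14 − 13) − 0 = 1, and there is no ∂_3, so H_2 ≅ Z.

(K is a triangulation of the torus T^2.)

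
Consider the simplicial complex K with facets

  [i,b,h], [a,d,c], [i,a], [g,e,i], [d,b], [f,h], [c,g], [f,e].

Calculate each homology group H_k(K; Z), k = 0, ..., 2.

H_0 ≅ Z,  H_1 ≅ Z^3,  H_2 = 0.

Order the vertices as a < b < c < d < e < f < g < h < i. Listing each simplex with vertices in this order, K has dimension 2 with simplices:

  0-simplices (9): a, b, c, d, e, f, g, h, i
  1-simplices (14): ac, ad, ai, bd, bh, bi, cd, cg, ef, eg, ei, fh, gi, hi
  2-simplices (3): acd, bhi, egi

giving chain groups C_0 ≅ Z^9, C_1 ≅ Z^14, C_2 ≅ Z^3.

∂_1: C_1 → C_0 sends each edge [p,q] (with p < q) to q − p.
As a 9×14 matrix over Z this has rank 8, with invariant factors (1,1,1,1,1,1,1,1).

∂_2: C_2 → C_1 sends each 2-simplex [p,q,r] to [q,r] − [p,r] + [p,q]. For instance
  ∂acd = cd − ad + ac,
  ∂egi = gi − ei + eg.
As a 14×3 matrix over Z this has rank 3, with invariant factors (1,1,1).

Computing H_k = (kernel of ∂_k) / (image of ∂_{k+1}):

  H_0: rank C_0 − rank ∂_1 = 9 − 8 = 1, and the invariant factors of ∂_1 are all 1, so H_0 = Z.
  H_1: rank ker ∂_1 − rank ∂_2 = (14 − 8) − 3 = 3, and the invariant factors of ∂_2 are all 1, so H_1 = Z^3.
  H_2: rank ker ∂_2 − rank ∂_3 = (3 − 3) − 0 = 0, and there is no ∂_3, so H_2 = 0.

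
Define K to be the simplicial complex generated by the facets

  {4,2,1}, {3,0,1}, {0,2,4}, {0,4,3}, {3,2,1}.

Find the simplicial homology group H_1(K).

H_1 ≅ Z.

Fix the vertex order 0 < 1 < 2 < 3 < 4 and write every simplex with vertices in increasing order. Then dim K = 2 and the simplices of K are:

  0-simplices (5): [0], [1], [2], [3], [4]
  1-simplices (10): [0,1], [0,2], [0,3], [0,4], [1,2], [1,3], [1,4], [2,3], [2,4], [3,4]
  2-simplices (5): [0,1,3], [0,2,4], [0,3,4], [1,2,3], [1,2,4]

Hence C_0 ≅ Z^5, C_1 ≅ Z^10, C_2 ≅ Z^5.

Boundary ∂_1: C_1 → C_0 is given by ∂[p,q] = [q] − [p]. For instance
  ∂[0,2] = [2] − [0].
The 5×10 boundary matrix has rank 4 and Smith normal form diag(1,1,1,1).

Boundary ∂_2: C_2 → C_1 acts by ∂[p,q,r] = [q,r] − [p,r] + [p,q]. For instance
  ∂[0,3,4] = [3,4] − [0,4] + [0,3],
  ∂[1,2,3] = [2,3] − [1,3] + [1,2].
As a 10×5 matrix over Z this has rank 5, with invariant factors (1,1,1,1,1).

Computing H_k = (kernel of ∂_k) / (image of ∂_{k+1}):

  H_1: rank ker ∂_1 − rank ∂_2 = (10 − 4) − 5 = 1, and the invariant factors of ∂_2 are all 1, so H_1 ≅ Z.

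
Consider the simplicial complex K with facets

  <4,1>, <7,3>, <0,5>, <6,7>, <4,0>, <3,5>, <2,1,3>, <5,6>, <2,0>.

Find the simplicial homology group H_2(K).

Take the total order 0 < 1 < 2 < 3 < 4 < 5 < 6 < 7 on the vertex set. Then K (dimension 2) consists of the simplices:

  0-simplices (8): [0], [1], [2], [3], [4], [5], [6], [7]
  1-simplices (11): [0,2], [0,4], [0,5], [1,2], [1,3], [1,4], [2,3], [3,5], [3,7], [5,6], [6,7]
  2-simplices (1): [1,2,3]

giving chain groups C_0 ≅ Z^8, C_1 ≅ Z^11, C_2 ≅ Z^1.

∂_1: C_1 → C_0 maps an edge to its endpoints' difference, ∂[p,q] = q − p.
This gives a 8×11 integer matrix of rank 7; reducing to Smith normal form yields diagonal entries (1,1,1,1,1,1,1).

∂_2: C_2 → C_1 maps a triangle to the signed sum of its edges. For instance
  ∂[1,2,3] = [2,3] − [1,3] + [1,2].
As a 11×1 matrix over Z this has rank 1, with invariant factors (1).

Reading off H_k = ker ∂_k / im ∂_{k+1}:

  H_2: rank ker ∂_2 − rank ∂_3 = (1 − 1) − 0 = 0, and there is no ∂_3, so H_2 ≅ 0.

H_2 ≅ 0.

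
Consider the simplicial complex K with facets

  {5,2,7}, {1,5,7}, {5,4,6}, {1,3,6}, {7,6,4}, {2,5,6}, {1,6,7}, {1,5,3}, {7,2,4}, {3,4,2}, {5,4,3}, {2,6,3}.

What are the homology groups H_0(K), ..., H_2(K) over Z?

H_0 = Z,  H_1 = Z/2,  H_2 = 0.

Take the total order 1 < 2 < 3 < 4 < 5 < 6 < 7 on the vertex set. Then K (dimension 2) consists of the simplices:

  0-simplices (7): [1], [2], [3], [4], [5], [6], [7]
  1-simplices (18): [1,3], [1,5], [1,6], [1,7], [2,3], [2,4], [2,5], [2,6], [2,7], [3,4], [3,5], [3,6], [4,5], [4,6], [4,7], [5,6], [5,7], [6,7]
  2-simplices (12): [1,3,5], [1,3,6], [1,5,7], [1,6,7], [2,3,4], [2,3,6], [2,4,7], [2,5,6], [2,5,7], [3,4,5], [4,5,6], [4,6,7]

so the chain groups are C_0 ≅ Z^7, C_1 ≅ Z^18, C_2 ≅ Z^12.

∂_1: C_1 → C_0 maps an edge to its endpoints' difference, ∂[p,q] = q − p.
The 7×18 boundary matrix has rank 6 and Smith normal form diag(1,1,1,1,1,1).

Boundary ∂_2: C_2 → C_1 sends each 2-simplex [p,q,r] to [q,r] − [p,r] + [p,q]. For instance
  ∂[3,4,5] = [4,5] − [3,5] + [3,4],
  ∂[2,5,6] = [5,6] − [2,6] + [2,5].
The 18×12 boundary matrix has rank 12 and Smith normal form diag(1,1,1,1,1,1,1,1,1,1,1,2).

From H_k ≅ ker(∂_k) / im(∂_{k+1}) we obtain:

  H_0: rank C_0 − rank ∂_1 = 7 − 6 = 1, and the invariant factors of ∂_1 are all 1, so H_0 = Z.
  H_1: rank ker ∂_1 − rank ∂_2 = (18 − 6) − 12 = 0, and ∂_2 has invariant factor 2 > 1, so H_1 = Z/2.
  H_2: rank ker ∂_2 − rank ∂_3 = (12 − 12) − 0 = 0, and there is no ∂_3, so H_2 = 0.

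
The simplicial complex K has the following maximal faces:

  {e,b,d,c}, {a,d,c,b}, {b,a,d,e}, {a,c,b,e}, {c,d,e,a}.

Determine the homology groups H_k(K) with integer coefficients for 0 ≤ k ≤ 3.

H_0 ≅ Z,  H_1 = 0,  H_2 = 0,  H_3 ≅ Z.

Take the total order a < b < c < d < e on the vertex set. Then K (dimension 3) consists of the simplices:

  0-simplices (5): a, b, c, d, e
  1-simplices (10): ab, ac, ad, ae, bc, bd, be, cd, ce, de
  2-simplices (10): abc, abd, abe, acd, ace, ade, bcd, bce, bde, cde
  3-simplices (5): abcd, abce, abde, acde, bcde

giving chain groups C_0 ≅ Z^5, C_1 ≅ Z^10, C_2 ≅ Z^10, C_3 ≅ Z^5.

∂_1: C_1 → C_0 sends each edge [p,q] (with p < q) to q − p. For instance
  ∂ce = e − c.
This gives a 5×10 integer matrix of rank 4; reducing to Smith normal form yields diagonal entries (1,1,1,1).

Boundary ∂_2: C_2 → C_1 maps a triangle to the signed sum of its edges. For instance
  ∂cde = de − ce + cd,
  ∂abc = bc − ac + ab.
The 10×10 boundary matrix has rank 6 and Smith normal form diag(1,1,1,1,1,1).

Boundary ∂_3: C_3 → C_2 sends each 3-simplex σ to the alternating sum Σ_i (−1)^i (σ with its i-th vertex removed). For instance
  ∂bcde = cde − bde + bce − bcd,
  ∂acde = cde − ade + ace − acd.
The 10×5 boundary matrix has rank 4 and Smith normal form diag(1,1,1,1).

Computing H_k = (kernel of ∂_k) / (image of ∂_{k+1}):

  H_0: rank C_0 − rank ∂_1 = 5 − 4 = 1, and the invariant factors of ∂_1 are all 1, so H_0 ≅ Z.
  H_1: rank ker ∂_1 − rank ∂_2 = (10 − 4) − 6 = 0, and the invariant factors of ∂_2 are all 1, so H_1 ≅ 0.
  H_2: rank ker ∂_2 − rank ∂_3 = (10 − 6) − 4 = 0, and the invariant factors of ∂_3 are all 1, so H_2 ≅ 0.
  H_3: rank ker ∂_3 − rank ∂_4 = (5 − 4) − 0 = 1, and there is no ∂_4, so H_3 ≅ Z.

As a check, the Euler characteristic is 5 − 10 + 10 − 5 = 0, which agrees with 1 − 0 + 0 − 1 = 0.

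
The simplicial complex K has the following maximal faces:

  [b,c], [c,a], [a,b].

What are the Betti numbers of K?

K has 3 vertices, 3 edges.
rank ∂_0 = 0, rank ∂_1 = 2 ⇒ b_0 = 3 − 0 − 2 = 1; all invariant factors of ∂_1 are 1 so no torsion. So H_0 ≅ Z.
rank ∂_1 = 2, rank ∂_2 = 0 ⇒ b_1 = 3 − 2 − 0 = 1. So H_1 ≅ Z.

b_0 = 1, b_1 = 1.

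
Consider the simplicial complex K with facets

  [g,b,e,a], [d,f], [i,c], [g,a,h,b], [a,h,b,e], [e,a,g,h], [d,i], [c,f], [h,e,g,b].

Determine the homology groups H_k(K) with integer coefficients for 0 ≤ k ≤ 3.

H_0 = Z^2,  H_1 = Z,  H_2 = 0,  H_3 = Z.

Take the total order a < b < c < d < e < f < g < h < i on the vertex set. Then K (dimension 3) consists of the simplices:

  0-simplices (9): a, b, c, d, e, f, g, h, i
  1-simplices (14): ab, ae, ag, ah, be, bg, bh, cf, ci, df, di, eg, eh, gh
  2-simplices (10): abe, abg, abh, aeg, aeh, agh, beg, beh, bgh, egh
  3-simplices (5): abeg, abeh, abgh, aegh, begh

Hence C_0 ≅ Z^9, C_1 ≅ Z^14, C_2 ≅ Z^10, C_3 ≅ Z^5.

The boundary map ∂_1: C_1 → C_0 is given by ∂[p,q] = [q] − [p].
The 9×14 boundary matrix has rank 7 and Smith normal form diag(1,1,1,1,1,1,1).

The boundary map ∂_2: C_2 → C_1 sends each 2-simplex [p,q,r] to [q,r] − [p,r] + [p,q]. For instance
  ∂abe = be − ae + ab,
  ∂egh = gh − eh + eg.
This gives a 14×10 integer matrix of rank 6; reducing to Smith normal form yields diagonal entries (1,1,1,1,1,1).

Boundary ∂_3: C_3 → C_2 sends each 3-simplex σ to the alternating sum Σ_i (−1)^i (σ with its i-th vertex removed). For instance
  ∂abeg = beg − aeg + abg − abe,
  ∂abeh = beh − aeh + abh − abe.
This gives a 10×5 integer matrix of rank 4; reducing to Smith normal form yields diagonal entries (1,1,1,1).

Now H_k = ker ∂_k / im ∂_{k+1}, so:

  H_0: rank C_0 − rank ∂_1 = 9 − 7 = 2, and the invariant factors of ∂_1 are all 1, so H_0 ≅ Z^2.
  H_1: rank ker ∂_1 − rank ∂_2 = (14 − 7) − 6 = 1, and the invariant factors of ∂_2 are all 1, so H_1 ≅ Z.
  H_2: rank ker ∂_2 − rank ∂_3 = (10 − 6) − 4 = 0, and the invariant factors of ∂_3 are all 1, so H_2 ≅ 0.
  H_3: rank ker ∂_3 − rank ∂_4 = (5 − 4) − 0 = 1, and there is no ∂_4, so H_3 ≅ Z.

(K is a triangulation of the disjoint union of the circle S^1 and the 3-sphere S^3.)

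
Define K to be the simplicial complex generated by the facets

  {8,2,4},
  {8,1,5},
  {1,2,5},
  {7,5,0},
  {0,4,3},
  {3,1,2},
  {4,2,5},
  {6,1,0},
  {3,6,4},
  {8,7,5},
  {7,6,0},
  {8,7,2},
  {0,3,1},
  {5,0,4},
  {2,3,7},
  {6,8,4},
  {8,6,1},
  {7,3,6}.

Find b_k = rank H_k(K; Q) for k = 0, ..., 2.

We work with the vertex ordering 0 < 1 < 2 < 3 < 4 < 5 < 6 < 7 < 8. The simplices of K, each written with vertices in increasing order, are:

  0-simplices (9): [0], [1], [2], [3], [4], [5], [6], [7], [8]
  1-simplices (27): (27 of them)
  2-simplices (18): [0,1,3], [0,1,6], [0,3,4], [0,4,5], [0,5,7], [0,6,7], [1,2,3], [1,2,5], [1,5,8], [1,6,8], [2,3,7], [2,4,5], [2,4,8], [2,7,8], [3,4,6], [3,6,7], [4,6,8], [5,7,8]

so the chain groups are C_0 ≅ Z^9, C_1 ≅ Z^27, C_2 ≅ Z^18.

∂_1: C_1 → C_0 is given by ∂[p,q] = [q] − [p]. For instance
  ∂[4,5] = [5] − [4].
As a 9×27 matrix over Z this has rank 8, with invariant factors (1,1,1,1,1,1,1,1).

∂_2: C_2 → C_1 maps a triangle to the signed sum of its edges. For instance
  ∂[5,7,8] = [7,8] − [5,8] + [5,7],
  ∂[3,4,6] = [4,6] − [3,6] + [3,4].
The 27×18 boundary matrix has rank 18 and Smith normal form diag(1,1,1,1,1,1,1,1,1,1,1,1,1,1,1,1,1,2).

From H_k ≅ ker(∂_k) / im(∂_{k+1}) we obtain:

  H_0: rank C_0 − rank ∂_1 = 9 − 8 = 1, and the invariant factors of ∂_1 are all 1, so H_0 = Z.
  H_1: rank ker ∂_1 − rank ∂_2 = (27 − 8) − 18 = 1, and ∂_2 has invariant factor 2 > 1, so H_1 = Z ⊕ Z/2.
  H_2: rank ker ∂_2 − rank ∂_3 = (18 − 18) − 0 = 0, and there is no ∂_3, so H_2 = 0.

(K is a triangulation of the Klein bottle.)

Hence the Betti numbers are b_0 = 1, b_1 = 1, b_2 = 0.

b_0 = 1, b_1 = 1, b_2 = 0.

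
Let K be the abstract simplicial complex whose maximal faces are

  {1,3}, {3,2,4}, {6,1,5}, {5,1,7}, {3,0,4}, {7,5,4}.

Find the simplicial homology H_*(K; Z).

H_0 = Z,  H_1 = Z,  H_2 = 0.

K has 8 vertices, 13 edges, 5 triangles.
rank ∂_0 = 0, rank ∂_1 = 7 ⇒ b_0 = 8 − 0 − 7 = 1; all invariant factors of ∂_1 are 1 so no torsion. So H_0 = Z.
rank ∂_1 = 7, rank ∂_2 = 5 ⇒ b_1 = 13 − 7 − 5 = 1; all invariant factors of ∂_2 are 1 so no torsion. So H_1 = Z.
rank ∂_2 = 5, rank ∂_3 = 0 ⇒ b_2 = 5 − 5 − 0 = 0. So H_2 = 0.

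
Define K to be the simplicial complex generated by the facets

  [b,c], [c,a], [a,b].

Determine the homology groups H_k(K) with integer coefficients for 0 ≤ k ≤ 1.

H_0 = Z,  H_1 = Z.

Fix the vertex order a < b < c and write every simplex with vertices in increasing order. Then dim K = 1 and the simplices of K are:

  0-simplices (3): a, b, c
  1-simplices (3): ab, ac, bc

giving chain groups C_0 ≅ Z^3, C_1 ≅ Z^3.

∂_1: C_1 → C_0 maps an edge to its endpoints' difference, ∂[p,q] = q − p.
As a 3×3 matrix over Z this has rank 2, with invariant factors (1,1).

Reading off H_k = ker ∂_k / im ∂_{k+1}:

  H_0: rank C_0 − rank ∂_1 = 3 − 2 = 1, and the invariant factors of ∂_1 are all 1, so H_0 ≅ Z.
  H_1: rank ker ∂_1 − rank ∂_2 = (3 − 2) − 0 = 1, and there is no ∂_2, so H_1 ≅ Z.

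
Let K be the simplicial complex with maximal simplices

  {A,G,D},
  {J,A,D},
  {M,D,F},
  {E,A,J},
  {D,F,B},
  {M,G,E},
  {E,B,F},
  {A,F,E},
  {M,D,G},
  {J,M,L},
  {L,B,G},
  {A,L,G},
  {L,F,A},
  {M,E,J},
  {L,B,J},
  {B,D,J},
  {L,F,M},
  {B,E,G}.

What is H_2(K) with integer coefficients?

We work with the vertex ordering A < B < D < E < F < G < J < L < M. The simplices of K, each written with vertices in increasing order, are:

  0-simplices (9): A, B, D, E, F, G, J, L, M
  1-simplices (27): AD, AE, AF, AG, AJ, AL, BD, BE, BF, BG, BJ, BL, DF, DG, DJ, DM, EF, EG, EJ, EM, FL, FM, GL, GM, JL, JM, LM
  2-simplices (18): ADG, ADJ, AEF, AEJ, AFL, AGL, BDF, BDJ, BEF, BEG, BGL, BJL, DFM, DGM, EGM, EJM, FLM, JLM

giving chain groups C_0 ≅ Z^9, C_1 ≅ Z^27, C_2 ≅ Z^18.

∂_1: C_1 → C_0 is given by ∂[p,q] = [q] − [p]. For instance
  ∂JL = L − J.
As a 9×27 matrix over Z this has rank 8, with invariant factors (1,1,1,1,1,1,1,1).

∂_2: C_2 → C_1 sends each 2-simplex [p,q,r] to [q,r] − [p,r] + [p,q]. For instance
  ∂EJM = JM − EM + EJ,
  ∂DGM = GM − DM + DG.
As a 27×18 matrix over Z this has rank 17, with invariant factors (1,1,1,1,1,1,1,1,1,1,1,1,1,1,1,1,1).

From H_k ≅ ker(∂_k) / im(∂_{k+1}) we obtain:

  H_2: rank ker ∂_2 − rank ∂_3 = (18 − 17) − 0 = 1, and there is no ∂_3, so H_2 = Z.

H_2 = Z.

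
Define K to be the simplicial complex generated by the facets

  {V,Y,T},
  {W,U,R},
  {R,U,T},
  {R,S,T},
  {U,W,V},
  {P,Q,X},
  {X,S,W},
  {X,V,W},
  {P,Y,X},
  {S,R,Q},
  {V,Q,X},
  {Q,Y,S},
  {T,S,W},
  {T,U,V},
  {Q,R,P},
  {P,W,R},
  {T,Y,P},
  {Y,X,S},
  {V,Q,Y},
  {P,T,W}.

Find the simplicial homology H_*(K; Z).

Fix the vertex order P < Q < R < S < T < U < V < W < X < Y and write every simplex with vertices in increasing order. Then dim K = 2 and the simplices of K are:

  0-simplices (10): P, Q, R, S, T, U, V, W, X, Y
  1-simplices (30): PQ, PR, PT, PW, PX, PY, QR, QS, QV, QX, QY, RS, RT, RU, RW, ST, SW, SX, SY, TU, TV, TW, TY, UV, UW, VW, VX, VY, WX, XY
  2-simplices (20): PQR, PQX, PRW, PTW, PTY, PXY, QRS, QSY, QVX, QVY, RST, RTU, RUW, STW, SWX, SXY, TUV, TVY, UVW, VWX

Hence C_0 ≅ Z^10, C_1 ≅ Z^30, C_2 ≅ Z^20.

∂_1: C_1 → C_0 maps an edge to its endpoints' difference, ∂[p,q] = q − p. For instance
  ∂PT = T − P.
This gives a 10×30 integer matrix of rank 9; reducing to Smith normal form yields diagonal entries (1,1,1,1,1,1,1,1,1).

The boundary map ∂_2: C_2 → C_1 acts by ∂[p,q,r] = [q,r] − [p,r] + [p,q]. For instance
  ∂QVY = VY − QY + QV,
  ∂PTW = TW − PW + PT.
This gives a 30×20 integer matrix of rank 20; reducing to Smith normal form yields diagonal entries (1,1,1,1,1,1,1,1,1,1,1,1,1,1,1,1,1,1,1,2).

From H_k ≅ ker(∂_k) / im(∂_{k+1}) we obtain:

  H_0: rank C_0 − rank ∂_1 = 10 − 9 = 1, and the invariant factors of ∂_1 are all 1, so H_0 ≅ Z.
  H_1: rank ker ∂_1 − rank ∂_2 = (30 − 9) − 20 = 1, and ∂_2 has invariant factor 2 > 1, so H_1 ≅ Z ⊕ Z/2Z.
  H_2: rank ker ∂_2 − rank ∂_3 = (20 − 20) − 0 = 0, and there is no ∂_3, so H_2 ≅ 0.

H_0 ≅ Z,  H_1 ≅ Z ⊕ Z/2Z,  H_2 = 0.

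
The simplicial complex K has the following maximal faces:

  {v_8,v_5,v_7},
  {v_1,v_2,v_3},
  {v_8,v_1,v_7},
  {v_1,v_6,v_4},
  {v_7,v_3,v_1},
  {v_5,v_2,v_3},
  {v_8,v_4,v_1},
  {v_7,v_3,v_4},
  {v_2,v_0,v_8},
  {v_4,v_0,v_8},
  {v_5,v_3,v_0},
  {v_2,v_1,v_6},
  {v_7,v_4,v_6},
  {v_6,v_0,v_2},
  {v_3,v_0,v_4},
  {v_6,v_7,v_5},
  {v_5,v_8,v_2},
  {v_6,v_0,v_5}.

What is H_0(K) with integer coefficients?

H_0 = Z.

Order the vertices as v_0 < v_1 < v_2 < v_3 < v_4 < v_5 < v_6 < v_7 < v_8. Listing each simplex with vertices in this order, K has dimension 2 with simplices:

  0-simplices (9): [v_0], [v_1], [v_2], [v_3], [v_4], [v_5], [v_6], [v_7], [v_8]
  1-simplices (27): (27 of them)
  2-simplices (18): (18 of them)

Hence C_0 ≅ Z^9, C_1 ≅ Z^27, C_2 ≅ Z^18.

∂_1: C_1 → C_0 is given by ∂[p,q] = [q] − [p]. For instance
  ∂[v_0,v_4] = [v_4] − [v_0].
As a 9×27 matrix over Z this has rank 8, with invariant factors (1,1,1,1,1,1,1,1).

∂_2: C_2 → C_1 sends each 2-simplex [p,q,r] to [q,r] − [p,r] + [p,q]. For instance
  ∂[v_1,v_4,v_6] = [v_4,v_6] − [v_1,v_6] + [v_1,v_4],
  ∂[v_1,v_4,v_8] = [v_4,v_8] − [v_1,v_8] + [v_1,v_4].
This gives a 27×18 integer matrix of rank 18; reducing to Smith normal form yields diagonal entries (1,1,1,1,1,1,1,1,1,1,1,1,1,1,1,1,1,2).

Reading off H_k = ker ∂_k / im ∂_{k+1}:

  H_0: rank C_0 − rank ∂_1 = 9 − 8 = 1, and the invariant factors of ∂_1 are all 1, so H_0 = Z.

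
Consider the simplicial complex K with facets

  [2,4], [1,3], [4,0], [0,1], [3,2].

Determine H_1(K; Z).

K has 5 vertices, 5 edges.
rank ∂_1 = 4, rank ∂_2 = 0 ⇒ b_1 = 5 − 4 − 0 = 1. So H_1 ≅ Z.

H_1 = Z.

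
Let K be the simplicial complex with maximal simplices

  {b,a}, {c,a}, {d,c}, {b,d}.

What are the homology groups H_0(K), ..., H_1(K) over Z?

Order the vertices as a < b < c < d. Listing each simplex with vertices in this order, K has dimension 1 with simplices:

  0-simplices (4): a, b, c, d
  1-simplices (4): ab, ac, bd, cd

giving chain groups C_0 ≅ Z^4, C_1 ≅ Z^4.

Boundary ∂_1: C_1 → C_0 is given by ∂[p,q] = [q] − [p].
The 4×4 boundary matrix has rank 3 and Smith normal form diag(1,1,1).

Computing H_k = (kernel of ∂_k) / (image of ∂_{k+1}):

  H_0: rank C_0 − rank ∂_1 = 4 − 3 = 1, and the invariant factors of ∂_1 are all 1, so H_0 = Z.
  H_1: rank ker ∂_1 − rank ∂_2 = (4 − 3) − 0 = 1, and there is no ∂_2, so H_1 = Z.

(K is a triangulation of the circle S^1.)

H_0 = Z,  H_1 = Z.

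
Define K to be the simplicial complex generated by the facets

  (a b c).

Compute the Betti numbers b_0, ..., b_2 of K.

K has 3 vertices, 3 edges, 1 triangle.
rank ∂_0 = 0, rank ∂_1 = 2 ⇒ b_0 = 3 − 0 − 2 = 1; all invariant factors of ∂_1 are 1 so no torsion. So H_0 = Z.
rank ∂_1 = 2, rank ∂_2 = 1 ⇒ b_1 = 3 − 2 − 1 = 0; all invariant factors of ∂_2 are 1 so no torsion. So H_1 = 0.
rank ∂_2 = 1, rank ∂_3 = 0 ⇒ b_2 = 1 − 1 − 0 = 0. So H_2 = 0.

b_0 = 1, b_1 = 0, b_2 = 0.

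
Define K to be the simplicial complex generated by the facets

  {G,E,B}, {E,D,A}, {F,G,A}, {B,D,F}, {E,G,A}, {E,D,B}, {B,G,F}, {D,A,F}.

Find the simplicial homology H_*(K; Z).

H_0 = Z,  H_1 = 0,  H_2 = Z.

Take the total order A < B < D < E < F < G on the vertex set. Then K (dimension 2) consists of the simplices:

  0-simplices (6): A, B, D, E, F, G
  1-simplices (12): AD, AE, AF, AG, BD, BE, BF, BG, DE, DF, EG, FG
  2-simplices (8): ADE, ADF, AEG, AFG, BDE, BDF, BEG, BFG

giving chain groups C_0 ≅ Z^6, C_1 ≅ Z^12, C_2 ≅ Z^8.

∂_1: C_1 → C_0 maps an edge to its endpoints' difference, ∂[p,q] = q − p. For instance
  ∂FG = G − F.
The resulting 6×12 matrix has rank 5, and its Smith normal form has invariant factors (1,1,1,1,1).

∂_2: C_2 → C_1 maps a triangle to the signed sum of its edges. For instance
  ∂ADF = DF − AF + AD,
  ∂BEG = EG − BG + BE.
This gives a 12×8 integer matrix of rank 7; reducing to Smith normal form yields diagonal entries (1,1,1,1,1,1,1).

From H_k ≅ ker(∂_k) / im(∂_{k+1}) we obtain:

  H_0: rank C_0 − rank ∂_1 = 6 − 5 = 1, and the invariant factors of ∂_1 are all 1, so H_0 ≅ Z.
  H_1: rank ker ∂_1 − rank ∂_2 = (12 − 5) − 7 = 0, and the invariant factors of ∂_2 are all 1, so H_1 ≅ 0.
  H_2: rank ker ∂_2 − rank ∂_3 = (8 − 7) − 0 = 1, and there is no ∂_3, so H_2 ≅ Z.

(K is a triangulation of the 2-sphere S^2.)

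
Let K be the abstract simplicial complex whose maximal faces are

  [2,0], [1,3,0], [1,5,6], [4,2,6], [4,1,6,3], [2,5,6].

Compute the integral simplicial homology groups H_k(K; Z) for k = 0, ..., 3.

H_0 = Z,  H_1 = Z,  H_2 = 0,  H_3 = 0.

Take the total order 0 < 1 < 2 < 3 < 4 < 5 < 6 on the vertex set. Then K (dimension 3) consists of the simplices:

  0-simplices (7): [0], [1], [2], [3], [4], [5], [6]
  1-simplices (14): [0,1], [0,2], [0,3], [1,3], [1,4], [1,5], [1,6], [2,4], [2,5], [2,6], [3,4], [3,6], [4,6], [5,6]
  2-simplices (8): [0,1,3], [1,3,4], [1,3,6], [1,4,6], [1,5,6], [2,4,6], [2,5,6], [3,4,6]
  3-simplices (1): [1,3,4,6]

giving chain groups C_0 ≅ Z^7, C_1 ≅ Z^14, C_2 ≅ Z^8, C_3 ≅ Z^1.

The boundary map ∂_1: C_1 → C_0 maps an edge to its endpoints' difference, ∂[p,q] = q − p.
This gives a 7×14 integer matrix of rank 6; reducing to Smith normal form yields diagonal entries (1,1,1,1,1,1).

∂_2: C_2 → C_1 acts by ∂[p,q,r] = [q,r] − [p,r] + [p,q]. For instance
  ∂[2,5,6] = [5,6] − [2,6] + [2,5],
  ∂[1,5,6] = [5,6] − [1,6] + [1,5].
As a 14×8 matrix over Z this has rank 7, with invariant factors (1,1,1,1,1,1,1).

∂_3: C_3 → C_2 sends each 3-simplex σ to the alternating sum Σ_i (−1)^i (σ with its i-th vertex removed). For instance
  ∂[1,3,4,6] = [3,4,6] − [1,4,6] + [1,3,6] − [1,3,4].
As a 8×1 matrix over Z this has rank 1, with invariant factors (1).

Reading off H_k = ker ∂_k / im ∂_{k+1}:

  H_0: rank C_0 − rank ∂_1 = 7 − 6 = 1, and the invariant factors of ∂_1 are all 1, so H_0 = Z.
  H_1: rank ker ∂_1 − rank ∂_2 = (14 − 6) − 7 = 1, and the invariant factors of ∂_2 are all 1, so H_1 = Z.
  H_2: rank ker ∂_2 − rank ∂_3 = (8 − 7) − 1 = 0, and the invariant factors of ∂_3 are all 1, so H_2 = 0.
  H_3: rank ker ∂_3 − rank ∂_4 = (1 − 1) − 0 = 0, and there is no ∂_4, so H_3 = 0.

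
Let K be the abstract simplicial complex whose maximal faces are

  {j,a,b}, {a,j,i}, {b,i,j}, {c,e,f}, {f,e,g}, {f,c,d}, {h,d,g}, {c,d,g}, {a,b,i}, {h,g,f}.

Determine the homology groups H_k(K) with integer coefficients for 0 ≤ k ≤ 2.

Take the total order a < b < c < d < e < f < g < h < i < j on the vertex set. Then K (dimension 2) consists of the simplices:

  0-simplices (10): a, b, c, d, e, f, g, h, i, j
  1-simplices (18): ab, ai, aj, bi, bj, cd, ce, cf, cg, df, dg, dh, ef, eg, fg, fh, gh, ij
  2-simplices (10): abi, abj, aij, bij, cdf, cdg, cef, dgh, efg, fgh

so the chain groups are C_0 ≅ Z^10, C_1 ≅ Z^18, C_2 ≅ Z^10.

∂_1: C_1 → C_0 sends each edge [p,q] (with p < q) to q − p.
The resulting 10×18 matrix has rank 8, and its Smith normal form has invariant factors (1,1,1,1,1,1,1,1).

∂_2: C_2 → C_1 sends each 2-simplex [p,q,r] to [q,r] − [p,r] + [p,q]. For instance
  ∂fgh = gh − fh + fg,
  ∂cef = ef − cf + ce.
The 18×10 boundary matrix has rank 9 and Smith normal form diag(1,1,1,1,1,1,1,1,1).

Computing H_k = (kernel of ∂_k) / (image of ∂_{k+1}):

  H_0: rank C_0 − rank ∂_1 = 10 − 8 = 2, and the invariant factors of ∂_1 are all 1, so H_0 = Z^2.
  H_1: rank ker ∂_1 − rank ∂_2 = (18 − 8) − 9 = 1, and the invariant factors of ∂_2 are all 1, so H_1 = Z.
  H_2: rank ker ∂_2 − rank ∂_3 = (10 − 9) − 0 = 1, and there is no ∂_3, so H_2 = Z.

As a check, the Euler characteristic is 10 − 18 + 10 = 2, which agrees with 2 − 1 + 1 = 2.

H_0 = Z^2,  H_1 = Z,  H_2 = Z.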